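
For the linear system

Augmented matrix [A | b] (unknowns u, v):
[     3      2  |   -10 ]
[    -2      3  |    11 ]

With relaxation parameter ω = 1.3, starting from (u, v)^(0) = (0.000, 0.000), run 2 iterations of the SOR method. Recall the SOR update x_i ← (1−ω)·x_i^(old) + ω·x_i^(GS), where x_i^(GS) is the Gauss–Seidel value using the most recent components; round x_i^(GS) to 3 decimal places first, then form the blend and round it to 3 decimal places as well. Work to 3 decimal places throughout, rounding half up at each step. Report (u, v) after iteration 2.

Iteration 1:
  u: GS value = (-10 - (2)·0.000) / (3) = -3.333;  u ← (1−ω)·0.000 + ω·-3.333 = -4.333
  v: GS value = (11 - (-2)·-4.333) / (3) = 0.778;  v ← (1−ω)·0.000 + ω·0.778 = 1.011
Iteration 2:
  u: GS value = (-10 - (2)·1.011) / (3) = -4.007;  u ← (1−ω)·-4.333 + ω·-4.007 = -3.909
  v: GS value = (11 - (-2)·-3.909) / (3) = 1.061;  v ← (1−ω)·1.011 + ω·1.061 = 1.076

(-3.909, 1.076)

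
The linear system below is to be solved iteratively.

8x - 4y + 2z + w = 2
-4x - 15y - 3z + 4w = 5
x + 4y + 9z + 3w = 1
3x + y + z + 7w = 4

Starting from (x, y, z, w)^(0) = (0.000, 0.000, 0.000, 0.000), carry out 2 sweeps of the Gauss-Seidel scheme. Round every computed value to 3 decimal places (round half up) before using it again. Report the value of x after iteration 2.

-0.076

Iteration 1:
  x = (2 - (-4)·0.000 - (2)·0.000 - (1)·0.000) / (8) = 0.250
  y = (5 - (-4)·0.250 - (-3)·0.000 - (4)·0.000) / (-15) = -0.400
  z = (1 - (1)·0.250 - (4)·-0.400 - (3)·0.000) / (9) = 0.261
  w = (4 - (3)·0.250 - (1)·-0.400 - (1)·0.261) / (7) = 0.484
Iteration 2:
  x = (2 - (-4)·-0.400 - (2)·0.261 - (1)·0.484) / (8) = -0.076
  y = (5 - (-4)·-0.076 - (-3)·0.261 - (4)·0.484) / (-15) = -0.236
  z = (1 - (1)·-0.076 - (4)·-0.236 - (3)·0.484) / (9) = 0.063
  w = (4 - (3)·-0.076 - (1)·-0.236 - (1)·0.063) / (7) = 0.629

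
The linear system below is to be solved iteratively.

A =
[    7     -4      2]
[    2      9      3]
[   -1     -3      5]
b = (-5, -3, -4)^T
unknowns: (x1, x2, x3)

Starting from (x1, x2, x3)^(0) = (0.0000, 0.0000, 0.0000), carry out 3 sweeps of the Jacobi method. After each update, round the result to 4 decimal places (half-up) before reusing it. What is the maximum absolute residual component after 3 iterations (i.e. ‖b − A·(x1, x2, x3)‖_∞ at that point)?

Iteration 1:
  x1 = (-5 - (-4)·0.0000 - (2)·0.0000) / (7) = -0.7143
  x2 = (-3 - (2)·0.0000 - (3)·0.0000) / (9) = -0.3333
  x3 = (-4 - (-1)·0.0000 - (-3)·0.0000) / (5) = -0.8000
Iteration 2:
  x1 = (-5 - (-4)·-0.3333 - (2)·-0.8000) / (7) = -0.6762
  x2 = (-3 - (2)·-0.7143 - (3)·-0.8000) / (9) = 0.0921
  x3 = (-4 - (-1)·-0.7143 - (-3)·-0.3333) / (5) = -1.1428
Iteration 3:
  x1 = (-5 - (-4)·0.0921 - (2)·-1.1428) / (7) = -0.3351
  x2 = (-3 - (2)·-0.6762 - (3)·-1.1428) / (9) = 0.1979
  x3 = (-4 - (-1)·-0.6762 - (-3)·0.0921) / (5) = -0.8800
Residual b − A·x = (-0.1027, -1.4709, 0.6586); ∞-norm = 1.4709

1.4709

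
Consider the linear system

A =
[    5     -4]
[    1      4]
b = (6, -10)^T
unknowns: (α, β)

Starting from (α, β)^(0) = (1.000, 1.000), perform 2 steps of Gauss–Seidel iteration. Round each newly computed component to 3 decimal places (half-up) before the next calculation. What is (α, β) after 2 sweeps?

Iteration 1:
  α = (6 - (-4)·1.000) / (5) = 2.000
  β = (-10 - (1)·2.000) / (4) = -3.000
Iteration 2:
  α = (6 - (-4)·-3.000) / (5) = -1.200
  β = (-10 - (1)·-1.200) / (4) = -2.200

(-1.200, -2.200)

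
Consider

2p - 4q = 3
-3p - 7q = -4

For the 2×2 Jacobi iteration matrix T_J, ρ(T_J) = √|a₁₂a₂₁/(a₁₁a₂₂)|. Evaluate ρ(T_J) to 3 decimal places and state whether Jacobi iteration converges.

0.926

a₁₂a₂₁/(a₁₁a₂₂) = (-4)·(-3) / ((2)·(-7)) = -0.857143
ρ = √|-0.857143| = √0.857143 = 0.926
ρ < 1, so Jacobi converges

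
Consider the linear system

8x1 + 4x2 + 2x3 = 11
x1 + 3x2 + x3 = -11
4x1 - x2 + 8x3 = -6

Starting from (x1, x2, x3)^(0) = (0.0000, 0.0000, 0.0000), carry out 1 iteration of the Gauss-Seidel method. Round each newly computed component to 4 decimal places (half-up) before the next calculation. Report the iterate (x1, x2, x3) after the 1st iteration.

(1.3750, -4.1250, -1.9531)

Iteration 1:
  x1 = (11 - (4)·0.0000 - (2)·0.0000) / (8) = 1.3750
  x2 = (-11 - (1)·1.3750 - (1)·0.0000) / (3) = -4.1250
  x3 = (-6 - (4)·1.3750 - (-1)·-4.1250) / (8) = -1.9531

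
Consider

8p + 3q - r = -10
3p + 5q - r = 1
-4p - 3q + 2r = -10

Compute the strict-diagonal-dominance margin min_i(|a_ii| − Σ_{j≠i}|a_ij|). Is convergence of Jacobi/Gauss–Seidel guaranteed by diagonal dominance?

-5

row 1: |8| − (3+1) = 4
row 2: |5| − (3+1) = 1
row 3: |2| − (4+3) = -5
minimum over rows = -5 → not strictly diagonally dominant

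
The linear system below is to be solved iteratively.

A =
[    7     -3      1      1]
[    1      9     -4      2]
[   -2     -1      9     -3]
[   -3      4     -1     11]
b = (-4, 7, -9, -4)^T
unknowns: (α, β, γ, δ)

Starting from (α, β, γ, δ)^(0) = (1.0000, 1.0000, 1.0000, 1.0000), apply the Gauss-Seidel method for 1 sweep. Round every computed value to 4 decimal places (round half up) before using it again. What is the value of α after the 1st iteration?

Iteration 1:
  α = (-4 - (-3)·1.0000 - (1)·1.0000 - (1)·1.0000) / (7) = -0.4286
  β = (7 - (1)·-0.4286 - (-4)·1.0000 - (2)·1.0000) / (9) = 1.0476
  γ = (-9 - (-2)·-0.4286 - (-1)·1.0476 - (-3)·1.0000) / (9) = -0.6455
  δ = (-4 - (-3)·-0.4286 - (4)·1.0476 - (-1)·-0.6455) / (11) = -0.9202

-0.4286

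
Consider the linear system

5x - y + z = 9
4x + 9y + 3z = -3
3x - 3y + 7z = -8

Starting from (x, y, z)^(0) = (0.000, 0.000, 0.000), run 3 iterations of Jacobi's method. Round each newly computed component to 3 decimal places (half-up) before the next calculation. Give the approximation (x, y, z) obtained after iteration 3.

(2.061, -0.520, -2.306)

Iteration 1:
  x = (9 - (-1)·0.000 - (1)·0.000) / (5) = 1.800
  y = (-3 - (4)·0.000 - (3)·0.000) / (9) = -0.333
  z = (-8 - (3)·0.000 - (-3)·0.000) / (7) = -1.143
Iteration 2:
  x = (9 - (-1)·-0.333 - (1)·-1.143) / (5) = 1.962
  y = (-3 - (4)·1.800 - (3)·-1.143) / (9) = -0.752
  z = (-8 - (3)·1.800 - (-3)·-0.333) / (7) = -2.057
Iteration 3:
  x = (9 - (-1)·-0.752 - (1)·-2.057) / (5) = 2.061
  y = (-3 - (4)·1.962 - (3)·-2.057) / (9) = -0.520
  z = (-8 - (3)·1.962 - (-3)·-0.752) / (7) = -2.306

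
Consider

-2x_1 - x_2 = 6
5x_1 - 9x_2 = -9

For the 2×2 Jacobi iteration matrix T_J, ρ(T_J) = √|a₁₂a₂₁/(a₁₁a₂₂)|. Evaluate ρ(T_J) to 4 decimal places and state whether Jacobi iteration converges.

0.5270

a₁₂a₂₁/(a₁₁a₂₂) = (-1)·(5) / ((-2)·(-9)) = -0.277778
ρ = √|-0.277778| = √0.277778 = 0.5270
ρ < 1, so Jacobi converges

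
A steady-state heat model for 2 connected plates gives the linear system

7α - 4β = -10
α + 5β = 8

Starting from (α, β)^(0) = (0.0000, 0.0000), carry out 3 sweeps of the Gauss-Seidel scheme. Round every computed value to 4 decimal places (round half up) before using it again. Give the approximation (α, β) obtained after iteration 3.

Iteration 1:
  α = (-10 - (-4)·0.0000) / (7) = -1.4286
  β = (8 - (1)·-1.4286) / (5) = 1.8857
Iteration 2:
  α = (-10 - (-4)·1.8857) / (7) = -0.3510
  β = (8 - (1)·-0.3510) / (5) = 1.6702
Iteration 3:
  α = (-10 - (-4)·1.6702) / (7) = -0.4742
  β = (8 - (1)·-0.4742) / (5) = 1.6948

(-0.4742, 1.6948)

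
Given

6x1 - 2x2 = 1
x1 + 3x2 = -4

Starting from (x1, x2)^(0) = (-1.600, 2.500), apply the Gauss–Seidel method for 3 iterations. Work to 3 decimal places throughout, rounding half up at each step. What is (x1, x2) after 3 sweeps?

Iteration 1:
  x1 = (1 - (-2)·2.500) / (6) = 1.000
  x2 = (-4 - (1)·1.000) / (3) = -1.667
Iteration 2:
  x1 = (1 - (-2)·-1.667) / (6) = -0.389
  x2 = (-4 - (1)·-0.389) / (3) = -1.204
Iteration 3:
  x1 = (1 - (-2)·-1.204) / (6) = -0.235
  x2 = (-4 - (1)·-0.235) / (3) = -1.255

(-0.235, -1.255)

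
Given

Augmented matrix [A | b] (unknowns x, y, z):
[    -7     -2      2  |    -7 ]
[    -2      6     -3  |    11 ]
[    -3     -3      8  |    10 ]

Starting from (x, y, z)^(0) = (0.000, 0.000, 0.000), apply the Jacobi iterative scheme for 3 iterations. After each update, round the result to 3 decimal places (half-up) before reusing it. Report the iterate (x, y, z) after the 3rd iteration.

Iteration 1:
  x = (-7 - (-2)·0.000 - (2)·0.000) / (-7) = 1.000
  y = (11 - (-2)·0.000 - (-3)·0.000) / (6) = 1.833
  z = (10 - (-3)·0.000 - (-3)·0.000) / (8) = 1.250
Iteration 2:
  x = (-7 - (-2)·1.833 - (2)·1.250) / (-7) = 0.833
  y = (11 - (-2)·1.000 - (-3)·1.250) / (6) = 2.792
  z = (10 - (-3)·1.000 - (-3)·1.833) / (8) = 2.312
Iteration 3:
  x = (-7 - (-2)·2.792 - (2)·2.312) / (-7) = 0.863
  y = (11 - (-2)·0.833 - (-3)·2.312) / (6) = 3.267
  z = (10 - (-3)·0.833 - (-3)·2.792) / (8) = 2.609

(0.863, 3.267, 2.609)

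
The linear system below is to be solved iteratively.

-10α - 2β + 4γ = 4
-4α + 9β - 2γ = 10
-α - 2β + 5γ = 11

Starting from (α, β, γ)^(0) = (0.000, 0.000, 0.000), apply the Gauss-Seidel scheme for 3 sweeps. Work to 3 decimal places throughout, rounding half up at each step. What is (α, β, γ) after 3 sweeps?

(0.439, 1.978, 3.079)

Iteration 1:
  α = (4 - (-2)·0.000 - (4)·0.000) / (-10) = -0.400
  β = (10 - (-4)·-0.400 - (-2)·0.000) / (9) = 0.933
  γ = (11 - (-1)·-0.400 - (-2)·0.933) / (5) = 2.493
Iteration 2:
  α = (4 - (-2)·0.933 - (4)·2.493) / (-10) = 0.411
  β = (10 - (-4)·0.411 - (-2)·2.493) / (9) = 1.848
  γ = (11 - (-1)·0.411 - (-2)·1.848) / (5) = 3.021
Iteration 3:
  α = (4 - (-2)·1.848 - (4)·3.021) / (-10) = 0.439
  β = (10 - (-4)·0.439 - (-2)·3.021) / (9) = 1.978
  γ = (11 - (-1)·0.439 - (-2)·1.978) / (5) = 3.079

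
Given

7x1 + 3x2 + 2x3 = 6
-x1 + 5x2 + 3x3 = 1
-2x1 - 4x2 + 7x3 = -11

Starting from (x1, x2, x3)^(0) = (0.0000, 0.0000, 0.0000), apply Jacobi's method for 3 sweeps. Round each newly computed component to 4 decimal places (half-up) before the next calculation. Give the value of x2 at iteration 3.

1.1715

Iteration 1:
  x1 = (6 - (3)·0.0000 - (2)·0.0000) / (7) = 0.8571
  x2 = (1 - (-1)·0.0000 - (3)·0.0000) / (5) = 0.2000
  x3 = (-11 - (-2)·0.0000 - (-4)·0.0000) / (7) = -1.5714
Iteration 2:
  x1 = (6 - (3)·0.2000 - (2)·-1.5714) / (7) = 1.2204
  x2 = (1 - (-1)·0.8571 - (3)·-1.5714) / (5) = 1.3143
  x3 = (-11 - (-2)·0.8571 - (-4)·0.2000) / (7) = -1.2123
Iteration 3:
  x1 = (6 - (3)·1.3143 - (2)·-1.2123) / (7) = 0.6402
  x2 = (1 - (-1)·1.2204 - (3)·-1.2123) / (5) = 1.1715
  x3 = (-11 - (-2)·1.2204 - (-4)·1.3143) / (7) = -0.4717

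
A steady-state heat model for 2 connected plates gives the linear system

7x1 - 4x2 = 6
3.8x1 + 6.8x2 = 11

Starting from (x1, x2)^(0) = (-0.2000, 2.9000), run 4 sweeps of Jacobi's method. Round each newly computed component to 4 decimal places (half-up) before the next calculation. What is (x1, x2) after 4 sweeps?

(1.1922, 1.0708)

Iteration 1:
  x1 = (6 - (-4)·2.9000) / (7) = 2.5143
  x2 = (11 - (3.8)·-0.2000) / (6.8) = 1.7294
Iteration 2:
  x1 = (6 - (-4)·1.7294) / (7) = 1.8454
  x2 = (11 - (3.8)·2.5143) / (6.8) = 0.2126
Iteration 3:
  x1 = (6 - (-4)·0.2126) / (7) = 0.9786
  x2 = (11 - (3.8)·1.8454) / (6.8) = 0.5864
Iteration 4:
  x1 = (6 - (-4)·0.5864) / (7) = 1.1922
  x2 = (11 - (3.8)·0.9786) / (6.8) = 1.0708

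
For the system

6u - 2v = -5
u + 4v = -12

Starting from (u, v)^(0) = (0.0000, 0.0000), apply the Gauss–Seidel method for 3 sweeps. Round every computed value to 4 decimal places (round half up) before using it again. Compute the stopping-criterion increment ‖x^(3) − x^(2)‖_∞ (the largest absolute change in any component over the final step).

Iteration 1:
  u = (-5 - (-2)·0.0000) / (6) = -0.8333
  v = (-12 - (1)·-0.8333) / (4) = -2.7917
Iteration 2:
  u = (-5 - (-2)·-2.7917) / (6) = -1.7639
  v = (-12 - (1)·-1.7639) / (4) = -2.5590
Iteration 3:
  u = (-5 - (-2)·-2.5590) / (6) = -1.6863
  v = (-12 - (1)·-1.6863) / (4) = -2.5784
Change: (0.0776, -0.0194) → max |·| = 0.0776

0.0776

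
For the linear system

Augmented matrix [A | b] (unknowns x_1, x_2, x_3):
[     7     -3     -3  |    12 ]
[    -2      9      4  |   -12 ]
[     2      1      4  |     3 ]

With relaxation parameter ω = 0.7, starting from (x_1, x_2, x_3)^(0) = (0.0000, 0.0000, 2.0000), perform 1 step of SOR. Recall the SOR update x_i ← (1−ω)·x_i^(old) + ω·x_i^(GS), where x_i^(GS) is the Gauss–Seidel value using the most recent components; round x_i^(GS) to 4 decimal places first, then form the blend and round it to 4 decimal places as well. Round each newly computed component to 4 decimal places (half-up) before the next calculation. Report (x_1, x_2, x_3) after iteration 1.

(1.8000, -1.2755, 0.7182)

Iteration 1:
  x_1: GS value = (12 - (-3)·0.0000 - (-3)·2.0000) / (7) = 2.5714;  x_1 ← (1−ω)·0.0000 + ω·2.5714 = 1.8000
  x_2: GS value = (-12 - (-2)·1.8000 - (4)·2.0000) / (9) = -1.8222;  x_2 ← (1−ω)·0.0000 + ω·-1.8222 = -1.2755
  x_3: GS value = (3 - (2)·1.8000 - (1)·-1.2755) / (4) = 0.1689;  x_3 ← (1−ω)·2.0000 + ω·0.1689 = 0.7182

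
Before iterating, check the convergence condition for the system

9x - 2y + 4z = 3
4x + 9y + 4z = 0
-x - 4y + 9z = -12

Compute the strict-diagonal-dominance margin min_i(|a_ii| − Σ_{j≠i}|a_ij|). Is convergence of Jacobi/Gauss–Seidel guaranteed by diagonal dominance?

1

row 1: |9| − (2+4) = 3
row 2: |9| − (4+4) = 1
row 3: |9| − (1+4) = 4
minimum over rows = 1 → strictly diagonally dominant (convergence guaranteed)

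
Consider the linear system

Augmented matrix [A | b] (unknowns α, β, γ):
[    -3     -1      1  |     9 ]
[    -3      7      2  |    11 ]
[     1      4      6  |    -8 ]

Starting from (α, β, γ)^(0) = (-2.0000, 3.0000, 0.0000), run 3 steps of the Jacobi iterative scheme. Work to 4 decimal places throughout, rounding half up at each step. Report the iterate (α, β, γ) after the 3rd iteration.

Iteration 1:
  α = (9 - (-1)·3.0000 - (1)·0.0000) / (-3) = -4.0000
  β = (11 - (-3)·-2.0000 - (2)·0.0000) / (7) = 0.7143
  γ = (-8 - (1)·-2.0000 - (4)·3.0000) / (6) = -3.0000
Iteration 2:
  α = (9 - (-1)·0.7143 - (1)·-3.0000) / (-3) = -4.2381
  β = (11 - (-3)·-4.0000 - (2)·-3.0000) / (7) = 0.7143
  γ = (-8 - (1)·-4.0000 - (4)·0.7143) / (6) = -1.1429
Iteration 3:
  α = (9 - (-1)·0.7143 - (1)·-1.1429) / (-3) = -3.6191
  β = (11 - (-3)·-4.2381 - (2)·-1.1429) / (7) = 0.0816
  γ = (-8 - (1)·-4.2381 - (4)·0.7143) / (6) = -1.1032

(-3.6191, 0.0816, -1.1032)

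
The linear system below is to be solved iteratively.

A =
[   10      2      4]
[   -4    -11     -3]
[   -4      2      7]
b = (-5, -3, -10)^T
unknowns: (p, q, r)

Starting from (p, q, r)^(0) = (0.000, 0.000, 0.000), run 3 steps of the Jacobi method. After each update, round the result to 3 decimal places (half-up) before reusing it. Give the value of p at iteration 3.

0.048

Iteration 1:
  p = (-5 - (2)·0.000 - (4)·0.000) / (10) = -0.500
  q = (-3 - (-4)·0.000 - (-3)·0.000) / (-11) = 0.273
  r = (-10 - (-4)·0.000 - (2)·0.000) / (7) = -1.429
Iteration 2:
  p = (-5 - (2)·0.273 - (4)·-1.429) / (10) = 0.017
  q = (-3 - (-4)·-0.500 - (-3)·-1.429) / (-11) = 0.844
  r = (-10 - (-4)·-0.500 - (2)·0.273) / (7) = -1.792
Iteration 3:
  p = (-5 - (2)·0.844 - (4)·-1.792) / (10) = 0.048
  q = (-3 - (-4)·0.017 - (-3)·-1.792) / (-11) = 0.755
  r = (-10 - (-4)·0.017 - (2)·0.844) / (7) = -1.660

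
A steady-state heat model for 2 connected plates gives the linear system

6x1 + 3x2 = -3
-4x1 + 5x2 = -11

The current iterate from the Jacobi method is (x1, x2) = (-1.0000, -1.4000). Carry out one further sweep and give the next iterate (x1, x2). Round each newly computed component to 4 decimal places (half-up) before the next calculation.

One sweep:
  x1 = (-3 - (3)·-1.4000) / (6) = 0.2000
  x2 = (-11 - (-4)·-1.0000) / (5) = -3.0000

(0.2000, -3.0000)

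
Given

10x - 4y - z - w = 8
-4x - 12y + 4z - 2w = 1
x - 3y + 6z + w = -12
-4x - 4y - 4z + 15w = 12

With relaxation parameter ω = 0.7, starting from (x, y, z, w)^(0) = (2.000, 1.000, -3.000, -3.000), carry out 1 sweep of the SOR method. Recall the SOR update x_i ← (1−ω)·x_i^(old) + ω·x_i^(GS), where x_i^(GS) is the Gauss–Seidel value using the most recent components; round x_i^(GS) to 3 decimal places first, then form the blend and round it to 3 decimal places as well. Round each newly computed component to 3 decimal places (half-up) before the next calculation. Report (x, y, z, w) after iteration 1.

(1.020, -0.346, -2.190, -0.623)

Iteration 1:
  x: GS value = (8 - (-4)·1.000 - (-1)·-3.000 - (-1)·-3.000) / (10) = 0.600;  x ← (1−ω)·2.000 + ω·0.600 = 1.020
  y: GS value = (1 - (-4)·1.020 - (4)·-3.000 - (-2)·-3.000) / (-12) = -0.923;  y ← (1−ω)·1.000 + ω·-0.923 = -0.346
  z: GS value = (-12 - (1)·1.020 - (-3)·-0.346 - (1)·-3.000) / (6) = -1.843;  z ← (1−ω)·-3.000 + ω·-1.843 = -2.190
  w: GS value = (12 - (-4)·1.020 - (-4)·-0.346 - (-4)·-2.190) / (15) = 0.396;  w ← (1−ω)·-3.000 + ω·0.396 = -0.623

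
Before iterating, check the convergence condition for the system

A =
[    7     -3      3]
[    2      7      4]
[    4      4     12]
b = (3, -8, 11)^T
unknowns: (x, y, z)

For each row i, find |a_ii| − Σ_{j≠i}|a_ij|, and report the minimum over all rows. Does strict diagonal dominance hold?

row 1: |7| − (3+3) = 1
row 2: |7| − (2+4) = 1
row 3: |12| − (4+4) = 4
minimum over rows = 1 → strictly diagonally dominant (convergence guaranteed)

1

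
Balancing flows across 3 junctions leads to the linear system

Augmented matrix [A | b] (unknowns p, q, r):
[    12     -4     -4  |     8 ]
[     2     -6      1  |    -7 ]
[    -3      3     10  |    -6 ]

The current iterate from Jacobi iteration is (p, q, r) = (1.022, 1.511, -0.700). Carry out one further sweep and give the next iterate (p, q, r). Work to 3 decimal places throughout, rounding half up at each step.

One sweep:
  p = (8 - (-4)·1.511 - (-4)·-0.700) / (12) = 0.937
  q = (-7 - (2)·1.022 - (1)·-0.700) / (-6) = 1.391
  r = (-6 - (-3)·1.022 - (3)·1.511) / (10) = -0.747

(0.937, 1.391, -0.747)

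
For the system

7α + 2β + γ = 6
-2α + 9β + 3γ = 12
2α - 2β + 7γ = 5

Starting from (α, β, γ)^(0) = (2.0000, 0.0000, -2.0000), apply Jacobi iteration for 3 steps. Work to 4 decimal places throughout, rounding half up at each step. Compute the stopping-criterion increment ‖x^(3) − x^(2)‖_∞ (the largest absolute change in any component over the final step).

Iteration 1:
  α = (6 - (2)·0.0000 - (1)·-2.0000) / (7) = 1.1429
  β = (12 - (-2)·2.0000 - (3)·-2.0000) / (9) = 2.4444
  γ = (5 - (2)·2.0000 - (-2)·0.0000) / (7) = 0.1429
Iteration 2:
  α = (6 - (2)·2.4444 - (1)·0.1429) / (7) = 0.1383
  β = (12 - (-2)·1.1429 - (3)·0.1429) / (9) = 1.5397
  γ = (5 - (2)·1.1429 - (-2)·2.4444) / (7) = 1.0861
Iteration 3:
  α = (6 - (2)·1.5397 - (1)·1.0861) / (7) = 0.2621
  β = (12 - (-2)·0.1383 - (3)·1.0861) / (9) = 1.0020
  γ = (5 - (2)·0.1383 - (-2)·1.5397) / (7) = 1.1147
Change: (0.1238, -0.5377, 0.0286) → max |·| = 0.5377

0.5377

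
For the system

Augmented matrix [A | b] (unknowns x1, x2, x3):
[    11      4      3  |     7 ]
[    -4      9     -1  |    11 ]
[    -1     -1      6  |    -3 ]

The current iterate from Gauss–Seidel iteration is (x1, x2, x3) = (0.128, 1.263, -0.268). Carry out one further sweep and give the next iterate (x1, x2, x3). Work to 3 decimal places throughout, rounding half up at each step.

One sweep:
  x1 = (7 - (4)·1.263 - (3)·-0.268) / (11) = 0.250
  x2 = (11 - (-4)·0.250 - (-1)·-0.268) / (9) = 1.304
  x3 = (-3 - (-1)·0.250 - (-1)·1.304) / (6) = -0.241

(0.250, 1.304, -0.241)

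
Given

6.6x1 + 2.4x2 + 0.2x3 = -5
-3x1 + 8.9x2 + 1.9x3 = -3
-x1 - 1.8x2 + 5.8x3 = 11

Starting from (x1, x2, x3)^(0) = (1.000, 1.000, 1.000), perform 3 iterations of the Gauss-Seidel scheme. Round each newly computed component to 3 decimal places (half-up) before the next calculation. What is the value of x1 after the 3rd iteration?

Iteration 1:
  x1 = (-5 - (2.4)·1.000 - (0.2)·1.000) / (6.6) = -1.152
  x2 = (-3 - (-3)·-1.152 - (1.9)·1.000) / (8.9) = -0.939
  x3 = (11 - (-1)·-1.152 - (-1.8)·-0.939) / (5.8) = 1.407
Iteration 2:
  x1 = (-5 - (2.4)·-0.939 - (0.2)·1.407) / (6.6) = -0.459
  x2 = (-3 - (-3)·-0.459 - (1.9)·1.407) / (8.9) = -0.792
  x3 = (11 - (-1)·-0.459 - (-1.8)·-0.792) / (5.8) = 1.572
Iteration 3:
  x1 = (-5 - (2.4)·-0.792 - (0.2)·1.572) / (6.6) = -0.517
  x2 = (-3 - (-3)·-0.517 - (1.9)·1.572) / (8.9) = -0.847
  x3 = (11 - (-1)·-0.517 - (-1.8)·-0.847) / (5.8) = 1.545

-0.517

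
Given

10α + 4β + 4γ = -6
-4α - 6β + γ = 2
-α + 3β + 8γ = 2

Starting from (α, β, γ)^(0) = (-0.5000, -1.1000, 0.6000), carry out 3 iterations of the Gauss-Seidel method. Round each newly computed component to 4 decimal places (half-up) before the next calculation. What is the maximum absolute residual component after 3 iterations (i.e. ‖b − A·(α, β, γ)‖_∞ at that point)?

0.0152

Iteration 1:
  α = (-6 - (4)·-1.1000 - (4)·0.6000) / (10) = -0.4000
  β = (2 - (-4)·-0.4000 - (1)·0.6000) / (-6) = 0.0333
  γ = (2 - (-1)·-0.4000 - (3)·0.0333) / (8) = 0.1875
Iteration 2:
  α = (-6 - (4)·0.0333 - (4)·0.1875) / (10) = -0.6883
  β = (2 - (-4)·-0.6883 - (1)·0.1875) / (-6) = 0.1568
  γ = (2 - (-1)·-0.6883 - (3)·0.1568) / (8) = 0.1052
Iteration 3:
  α = (-6 - (4)·0.1568 - (4)·0.1052) / (10) = -0.7048
  β = (2 - (-4)·-0.7048 - (1)·0.1052) / (-6) = 0.1541
  γ = (2 - (-1)·-0.7048 - (3)·0.1541) / (8) = 0.1041
Residual b − A·x = (0.0152, 0.0013, 0.0001); ∞-norm = 0.0152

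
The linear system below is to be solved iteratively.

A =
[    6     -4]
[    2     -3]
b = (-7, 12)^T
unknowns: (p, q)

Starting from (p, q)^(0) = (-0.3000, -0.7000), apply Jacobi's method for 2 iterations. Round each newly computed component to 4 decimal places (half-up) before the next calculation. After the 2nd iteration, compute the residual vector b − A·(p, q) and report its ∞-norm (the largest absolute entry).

4.6667

Iteration 1:
  p = (-7 - (-4)·-0.7000) / (6) = -1.6333
  q = (12 - (2)·-0.3000) / (-3) = -4.2000
Iteration 2:
  p = (-7 - (-4)·-4.2000) / (6) = -3.9667
  q = (12 - (2)·-1.6333) / (-3) = -5.0889
Residual b − A·x = (-3.5554, 4.6667); ∞-norm = 4.6667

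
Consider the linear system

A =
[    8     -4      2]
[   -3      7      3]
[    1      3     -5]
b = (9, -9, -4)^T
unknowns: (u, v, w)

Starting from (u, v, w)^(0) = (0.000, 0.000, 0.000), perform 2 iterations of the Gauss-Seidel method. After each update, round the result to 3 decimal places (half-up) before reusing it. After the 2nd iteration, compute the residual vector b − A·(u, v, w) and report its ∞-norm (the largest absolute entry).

1.159

Iteration 1:
  u = (9 - (-4)·0.000 - (2)·0.000) / (8) = 1.125
  v = (-9 - (-3)·1.125 - (3)·0.000) / (7) = -0.804
  w = (-4 - (1)·1.125 - (3)·-0.804) / (-5) = 0.543
Iteration 2:
  u = (9 - (-4)·-0.804 - (2)·0.543) / (8) = 0.587
  v = (-9 - (-3)·0.587 - (3)·0.543) / (7) = -1.267
  w = (-4 - (1)·0.587 - (3)·-1.267) / (-5) = 0.157
Residual b − A·x = (-1.078, 1.159, -0.001); ∞-norm = 1.159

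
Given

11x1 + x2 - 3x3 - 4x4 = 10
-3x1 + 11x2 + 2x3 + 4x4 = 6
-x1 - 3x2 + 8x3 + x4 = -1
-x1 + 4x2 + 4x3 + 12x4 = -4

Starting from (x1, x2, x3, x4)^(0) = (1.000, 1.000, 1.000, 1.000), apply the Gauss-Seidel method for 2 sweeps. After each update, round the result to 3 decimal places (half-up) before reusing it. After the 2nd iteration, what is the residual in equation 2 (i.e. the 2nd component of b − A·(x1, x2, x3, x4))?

0.693

Iteration 1:
  x1 = (10 - (1)·1.000 - (-3)·1.000 - (-4)·1.000) / (11) = 1.455
  x2 = (6 - (-3)·1.455 - (2)·1.000 - (4)·1.000) / (11) = 0.397
  x3 = (-1 - (-1)·1.455 - (-3)·0.397 - (1)·1.000) / (8) = 0.081
  x4 = (-4 - (-1)·1.455 - (4)·0.397 - (4)·0.081) / (12) = -0.371
Iteration 2:
  x1 = (10 - (1)·0.397 - (-3)·0.081 - (-4)·-0.371) / (11) = 0.760
  x2 = (6 - (-3)·0.760 - (2)·0.081 - (4)·-0.371) / (11) = 0.873
  x3 = (-1 - (-1)·0.760 - (-3)·0.873 - (1)·-0.371) / (8) = 0.344
  x4 = (-4 - (-1)·0.760 - (4)·0.873 - (4)·0.344) / (12) = -0.676
Residual b − A·x = (-0.905, 0.693, 0.303, 0.004)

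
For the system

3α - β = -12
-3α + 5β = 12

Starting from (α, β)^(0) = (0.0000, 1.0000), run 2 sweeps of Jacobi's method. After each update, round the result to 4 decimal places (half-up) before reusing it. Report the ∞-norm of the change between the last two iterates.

2.2000

Iteration 1:
  α = (-12 - (-1)·1.0000) / (3) = -3.6667
  β = (12 - (-3)·0.0000) / (5) = 2.4000
Iteration 2:
  α = (-12 - (-1)·2.4000) / (3) = -3.2000
  β = (12 - (-3)·-3.6667) / (5) = 0.2000
Change: (0.4667, -2.2000) → max |·| = 2.2000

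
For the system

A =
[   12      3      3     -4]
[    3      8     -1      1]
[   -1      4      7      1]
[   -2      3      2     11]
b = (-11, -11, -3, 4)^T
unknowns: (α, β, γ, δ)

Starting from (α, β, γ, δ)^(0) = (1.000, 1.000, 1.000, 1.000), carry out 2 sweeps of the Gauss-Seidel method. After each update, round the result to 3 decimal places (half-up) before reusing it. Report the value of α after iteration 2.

Iteration 1:
  α = (-11 - (3)·1.000 - (3)·1.000 - (-4)·1.000) / (12) = -1.083
  β = (-11 - (3)·-1.083 - (-1)·1.000 - (1)·1.000) / (8) = -0.969
  γ = (-3 - (-1)·-1.083 - (4)·-0.969 - (1)·1.000) / (7) = -0.172
  δ = (4 - (-2)·-1.083 - (3)·-0.969 - (2)·-0.172) / (11) = 0.462
Iteration 2:
  α = (-11 - (3)·-0.969 - (3)·-0.172 - (-4)·0.462) / (12) = -0.477
  β = (-11 - (3)·-0.477 - (-1)·-0.172 - (1)·0.462) / (8) = -1.275
  γ = (-3 - (-1)·-0.477 - (4)·-1.275 - (1)·0.462) / (7) = 0.166
  δ = (4 - (-2)·-0.477 - (3)·-1.275 - (2)·0.166) / (11) = 0.594

-0.477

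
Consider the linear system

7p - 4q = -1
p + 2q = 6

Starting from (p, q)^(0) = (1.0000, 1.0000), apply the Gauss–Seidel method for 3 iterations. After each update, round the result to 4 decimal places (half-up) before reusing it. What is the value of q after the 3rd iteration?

2.4213

Iteration 1:
  p = (-1 - (-4)·1.0000) / (7) = 0.4286
  q = (6 - (1)·0.4286) / (2) = 2.7857
Iteration 2:
  p = (-1 - (-4)·2.7857) / (7) = 1.4490
  q = (6 - (1)·1.4490) / (2) = 2.2755
Iteration 3:
  p = (-1 - (-4)·2.2755) / (7) = 1.1574
  q = (6 - (1)·1.1574) / (2) = 2.4213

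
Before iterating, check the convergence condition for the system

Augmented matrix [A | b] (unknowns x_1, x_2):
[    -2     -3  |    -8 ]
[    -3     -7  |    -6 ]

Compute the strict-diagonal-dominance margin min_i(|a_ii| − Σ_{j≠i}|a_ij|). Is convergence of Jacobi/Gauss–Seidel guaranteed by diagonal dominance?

-1

row 1: |-2| − (3) = -1
row 2: |-7| − (3) = 4
minimum over rows = -1 → not strictly diagonally dominant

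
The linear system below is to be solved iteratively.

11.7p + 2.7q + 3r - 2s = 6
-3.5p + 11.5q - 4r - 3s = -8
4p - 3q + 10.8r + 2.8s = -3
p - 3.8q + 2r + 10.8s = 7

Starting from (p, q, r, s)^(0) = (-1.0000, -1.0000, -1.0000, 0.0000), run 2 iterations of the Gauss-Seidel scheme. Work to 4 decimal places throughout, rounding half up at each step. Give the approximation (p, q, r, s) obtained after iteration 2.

(0.9798, -0.5760, -0.9183, 0.5248)

Iteration 1:
  p = (6 - (2.7)·-1.0000 - (3)·-1.0000 - (-2)·0.0000) / (11.7) = 1.0000
  q = (-8 - (-3.5)·1.0000 - (-4)·-1.0000 - (-3)·0.0000) / (11.5) = -0.7391
  r = (-3 - (4)·1.0000 - (-3)·-0.7391 - (2.8)·0.0000) / (10.8) = -0.8535
  s = (7 - (1)·1.0000 - (-3.8)·-0.7391 - (2)·-0.8535) / (10.8) = 0.4536
Iteration 2:
  p = (6 - (2.7)·-0.7391 - (3)·-0.8535 - (-2)·0.4536) / (11.7) = 0.9798
  q = (-8 - (-3.5)·0.9798 - (-4)·-0.8535 - (-3)·0.4536) / (11.5) = -0.5760
  r = (-3 - (4)·0.9798 - (-3)·-0.5760 - (2.8)·0.4536) / (10.8) = -0.9183
  s = (7 - (1)·0.9798 - (-3.8)·-0.5760 - (2)·-0.9183) / (10.8) = 0.5248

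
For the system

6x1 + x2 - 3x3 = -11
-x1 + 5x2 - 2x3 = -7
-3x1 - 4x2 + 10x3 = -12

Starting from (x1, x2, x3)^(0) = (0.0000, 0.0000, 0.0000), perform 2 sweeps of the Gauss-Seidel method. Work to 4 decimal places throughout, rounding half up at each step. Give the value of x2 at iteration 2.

-2.9361

Iteration 1:
  x1 = (-11 - (1)·0.0000 - (-3)·0.0000) / (6) = -1.8333
  x2 = (-7 - (-1)·-1.8333 - (-2)·0.0000) / (5) = -1.7667
  x3 = (-12 - (-3)·-1.8333 - (-4)·-1.7667) / (10) = -2.4567
Iteration 2:
  x1 = (-11 - (1)·-1.7667 - (-3)·-2.4567) / (6) = -2.7672
  x2 = (-7 - (-1)·-2.7672 - (-2)·-2.4567) / (5) = -2.9361
  x3 = (-12 - (-3)·-2.7672 - (-4)·-2.9361) / (10) = -3.2046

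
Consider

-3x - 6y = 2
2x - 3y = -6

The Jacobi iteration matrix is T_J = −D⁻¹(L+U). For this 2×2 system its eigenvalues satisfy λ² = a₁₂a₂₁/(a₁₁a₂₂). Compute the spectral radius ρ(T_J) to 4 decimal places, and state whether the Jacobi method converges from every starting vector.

1.1547

a₁₂a₂₁/(a₁₁a₂₂) = (-6)·(2) / ((-3)·(-3)) = -1.333333
ρ = √|-1.333333| = √1.333333 = 1.1547
ρ > 1, so Jacobi diverges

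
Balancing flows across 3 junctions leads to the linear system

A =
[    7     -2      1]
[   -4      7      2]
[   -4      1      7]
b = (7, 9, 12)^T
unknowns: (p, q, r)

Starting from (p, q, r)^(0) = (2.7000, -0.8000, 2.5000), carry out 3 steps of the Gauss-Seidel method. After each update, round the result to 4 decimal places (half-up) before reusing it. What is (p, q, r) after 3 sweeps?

(1.0785, 1.3077, 2.1438)

Iteration 1:
  p = (7 - (-2)·-0.8000 - (1)·2.5000) / (7) = 0.4143
  q = (9 - (-4)·0.4143 - (2)·2.5000) / (7) = 0.8082
  r = (12 - (-4)·0.4143 - (1)·0.8082) / (7) = 1.8356
Iteration 2:
  p = (7 - (-2)·0.8082 - (1)·1.8356) / (7) = 0.9687
  q = (9 - (-4)·0.9687 - (2)·1.8356) / (7) = 1.3148
  r = (12 - (-4)·0.9687 - (1)·1.3148) / (7) = 2.0800
Iteration 3:
  p = (7 - (-2)·1.3148 - (1)·2.0800) / (7) = 1.0785
  q = (9 - (-4)·1.0785 - (2)·2.0800) / (7) = 1.3077
  r = (12 - (-4)·1.0785 - (1)·1.3077) / (7) = 2.1438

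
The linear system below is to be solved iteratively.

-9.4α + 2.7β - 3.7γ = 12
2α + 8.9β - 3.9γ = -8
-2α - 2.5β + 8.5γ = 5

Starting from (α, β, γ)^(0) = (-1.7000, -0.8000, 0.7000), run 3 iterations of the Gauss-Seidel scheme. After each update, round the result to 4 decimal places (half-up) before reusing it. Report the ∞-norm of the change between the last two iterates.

Iteration 1:
  α = (12 - (2.7)·-0.8000 - (-3.7)·0.7000) / (-9.4) = -1.7819
  β = (-8 - (2)·-1.7819 - (-3.9)·0.7000) / (8.9) = -0.1917
  γ = (5 - (-2)·-1.7819 - (-2.5)·-0.1917) / (8.5) = 0.1126
Iteration 2:
  α = (12 - (2.7)·-0.1917 - (-3.7)·0.1126) / (-9.4) = -1.3760
  β = (-8 - (2)·-1.3760 - (-3.9)·0.1126) / (8.9) = -0.5403
  γ = (5 - (-2)·-1.3760 - (-2.5)·-0.5403) / (8.5) = 0.1056
Iteration 3:
  α = (12 - (2.7)·-0.5403 - (-3.7)·0.1056) / (-9.4) = -1.4734
  β = (-8 - (2)·-1.4734 - (-3.9)·0.1056) / (8.9) = -0.5215
  γ = (5 - (-2)·-1.4734 - (-2.5)·-0.5215) / (8.5) = 0.0882
Change: (-0.0974, 0.0188, -0.0174) → max |·| = 0.0974

0.0974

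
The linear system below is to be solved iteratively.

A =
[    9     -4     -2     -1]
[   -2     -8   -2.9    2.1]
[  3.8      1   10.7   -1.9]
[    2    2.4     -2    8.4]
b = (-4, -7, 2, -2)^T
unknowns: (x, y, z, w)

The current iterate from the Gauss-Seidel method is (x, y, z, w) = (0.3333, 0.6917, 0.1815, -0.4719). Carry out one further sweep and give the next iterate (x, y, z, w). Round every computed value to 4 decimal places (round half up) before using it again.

(-0.1491, 0.7226, 0.0885, -0.3880)

One sweep:
  x = (-4 - (-4)·0.6917 - (-2)·0.1815 - (-1)·-0.4719) / (9) = -0.1491
  y = (-7 - (-2)·-0.1491 - (-2.9)·0.1815 - (2.1)·-0.4719) / (-8) = 0.7226
  z = (2 - (3.8)·-0.1491 - (1)·0.7226 - (-1.9)·-0.4719) / (10.7) = 0.0885
  w = (-2 - (2)·-0.1491 - (2.4)·0.7226 - (-2)·0.0885) / (8.4) = -0.3880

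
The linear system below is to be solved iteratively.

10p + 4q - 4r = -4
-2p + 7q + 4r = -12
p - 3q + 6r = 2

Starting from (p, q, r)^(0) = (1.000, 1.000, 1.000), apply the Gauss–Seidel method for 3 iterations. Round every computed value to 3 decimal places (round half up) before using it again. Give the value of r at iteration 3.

-0.437

Iteration 1:
  p = (-4 - (4)·1.000 - (-4)·1.000) / (10) = -0.400
  q = (-12 - (-2)·-0.400 - (4)·1.000) / (7) = -2.400
  r = (2 - (1)·-0.400 - (-3)·-2.400) / (6) = -0.800
Iteration 2:
  p = (-4 - (4)·-2.400 - (-4)·-0.800) / (10) = 0.240
  q = (-12 - (-2)·0.240 - (4)·-0.800) / (7) = -1.189
  r = (2 - (1)·0.240 - (-3)·-1.189) / (6) = -0.301
Iteration 3:
  p = (-4 - (4)·-1.189 - (-4)·-0.301) / (10) = -0.045
  q = (-12 - (-2)·-0.045 - (4)·-0.301) / (7) = -1.555
  r = (2 - (1)·-0.045 - (-3)·-1.555) / (6) = -0.437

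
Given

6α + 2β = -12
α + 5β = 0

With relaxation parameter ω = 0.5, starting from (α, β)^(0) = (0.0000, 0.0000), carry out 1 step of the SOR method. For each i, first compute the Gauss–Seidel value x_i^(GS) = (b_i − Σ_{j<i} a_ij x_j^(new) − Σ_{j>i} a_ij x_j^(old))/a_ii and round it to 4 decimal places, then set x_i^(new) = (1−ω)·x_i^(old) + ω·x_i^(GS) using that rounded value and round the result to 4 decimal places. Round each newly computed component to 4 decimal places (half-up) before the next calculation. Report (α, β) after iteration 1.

(-1.0000, 0.1000)

Iteration 1:
  α: GS value = (-12 - (2)·0.0000) / (6) = -2.0000;  α ← (1−ω)·0.0000 + ω·-2.0000 = -1.0000
  β: GS value = (0 - (1)·-1.0000) / (5) = 0.2000;  β ← (1−ω)·0.0000 + ω·0.2000 = 0.1000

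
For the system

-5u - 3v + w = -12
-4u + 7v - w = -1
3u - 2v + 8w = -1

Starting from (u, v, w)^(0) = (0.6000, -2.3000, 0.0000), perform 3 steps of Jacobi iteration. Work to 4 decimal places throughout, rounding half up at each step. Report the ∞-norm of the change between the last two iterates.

1.1245

Iteration 1:
  u = (-12 - (-3)·-2.3000 - (1)·0.0000) / (-5) = 3.7800
  v = (-1 - (-4)·0.6000 - (-1)·0.0000) / (7) = 0.2000
  w = (-1 - (3)·0.6000 - (-2)·-2.3000) / (8) = -0.9250
Iteration 2:
  u = (-12 - (-3)·0.2000 - (1)·-0.9250) / (-5) = 2.0950
  v = (-1 - (-4)·3.7800 - (-1)·-0.9250) / (7) = 1.8850
  w = (-1 - (3)·3.7800 - (-2)·0.2000) / (8) = -1.4925
Iteration 3:
  u = (-12 - (-3)·1.8850 - (1)·-1.4925) / (-5) = 0.9705
  v = (-1 - (-4)·2.0950 - (-1)·-1.4925) / (7) = 0.8411
  w = (-1 - (3)·2.0950 - (-2)·1.8850) / (8) = -0.4394
Change: (-1.1245, -1.0439, 1.0531) → max |·| = 1.1245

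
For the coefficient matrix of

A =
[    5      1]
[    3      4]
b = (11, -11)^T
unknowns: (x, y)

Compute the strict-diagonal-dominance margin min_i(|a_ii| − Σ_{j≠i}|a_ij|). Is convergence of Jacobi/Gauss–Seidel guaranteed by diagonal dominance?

row 1: |5| − (1) = 4
row 2: |4| − (3) = 1
minimum over rows = 1 → strictly diagonally dominant (convergence guaranteed)

1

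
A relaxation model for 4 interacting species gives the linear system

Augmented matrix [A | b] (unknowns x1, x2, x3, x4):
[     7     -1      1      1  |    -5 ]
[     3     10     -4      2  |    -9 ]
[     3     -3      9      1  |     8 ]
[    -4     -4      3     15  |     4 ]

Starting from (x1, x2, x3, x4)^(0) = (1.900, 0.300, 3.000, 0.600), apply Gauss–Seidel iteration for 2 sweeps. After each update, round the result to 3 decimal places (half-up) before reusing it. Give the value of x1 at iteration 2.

-0.811

Iteration 1:
  x1 = (-5 - (-1)·0.300 - (1)·3.000 - (1)·0.600) / (7) = -1.186
  x2 = (-9 - (3)·-1.186 - (-4)·3.000 - (2)·0.600) / (10) = 0.536
  x3 = (8 - (3)·-1.186 - (-3)·0.536 - (1)·0.600) / (9) = 1.396
  x4 = (4 - (-4)·-1.186 - (-4)·0.536 - (3)·1.396) / (15) = -0.186
Iteration 2:
  x1 = (-5 - (-1)·0.536 - (1)·1.396 - (1)·-0.186) / (7) = -0.811
  x2 = (-9 - (3)·-0.811 - (-4)·1.396 - (2)·-0.186) / (10) = -0.061
  x3 = (8 - (3)·-0.811 - (-3)·-0.061 - (1)·-0.186) / (9) = 1.160
  x4 = (4 - (-4)·-0.811 - (-4)·-0.061 - (3)·1.160) / (15) = -0.198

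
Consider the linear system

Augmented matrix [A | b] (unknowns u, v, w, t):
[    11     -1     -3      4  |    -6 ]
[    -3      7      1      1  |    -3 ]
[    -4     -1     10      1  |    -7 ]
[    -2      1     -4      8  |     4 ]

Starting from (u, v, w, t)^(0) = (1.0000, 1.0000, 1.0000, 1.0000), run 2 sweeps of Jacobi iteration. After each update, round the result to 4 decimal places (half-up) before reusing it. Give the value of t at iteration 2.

Iteration 1:
  u = (-6 - (-1)·1.0000 - (-3)·1.0000 - (4)·1.0000) / (11) = -0.5455
  v = (-3 - (-3)·1.0000 - (1)·1.0000 - (1)·1.0000) / (7) = -0.2857
  w = (-7 - (-4)·1.0000 - (-1)·1.0000 - (1)·1.0000) / (10) = -0.3000
  t = (4 - (-2)·1.0000 - (1)·1.0000 - (-4)·1.0000) / (8) = 1.1250
Iteration 2:
  u = (-6 - (-1)·-0.2857 - (-3)·-0.3000 - (4)·1.1250) / (11) = -1.0623
  v = (-3 - (-3)·-0.5455 - (1)·-0.3000 - (1)·1.1250) / (7) = -0.7802
  w = (-7 - (-4)·-0.5455 - (-1)·-0.2857 - (1)·1.1250) / (10) = -1.0593
  t = (4 - (-2)·-0.5455 - (1)·-0.2857 - (-4)·-0.3000) / (8) = 0.2493

0.2493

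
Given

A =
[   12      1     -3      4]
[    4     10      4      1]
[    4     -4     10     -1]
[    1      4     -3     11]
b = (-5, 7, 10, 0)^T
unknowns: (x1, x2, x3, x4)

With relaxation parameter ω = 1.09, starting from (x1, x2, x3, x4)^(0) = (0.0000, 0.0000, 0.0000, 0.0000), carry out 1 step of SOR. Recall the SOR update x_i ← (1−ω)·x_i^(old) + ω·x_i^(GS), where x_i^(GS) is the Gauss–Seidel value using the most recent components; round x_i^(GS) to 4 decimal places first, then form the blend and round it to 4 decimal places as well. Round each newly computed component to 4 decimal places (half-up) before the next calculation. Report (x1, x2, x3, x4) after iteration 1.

Iteration 1:
  x1: GS value = (-5 - (1)·0.0000 - (-3)·0.0000 - (4)·0.0000) / (12) = -0.4167;  x1 ← (1−ω)·0.0000 + ω·-0.4167 = -0.4542
  x2: GS value = (7 - (4)·-0.4542 - (4)·0.0000 - (1)·0.0000) / (10) = 0.8817;  x2 ← (1−ω)·0.0000 + ω·0.8817 = 0.9611
  x3: GS value = (10 - (4)·-0.4542 - (-4)·0.9611 - (-1)·0.0000) / (10) = 1.5661;  x3 ← (1−ω)·0.0000 + ω·1.5661 = 1.7070
  x4: GS value = (0 - (1)·-0.4542 - (4)·0.9611 - (-3)·1.7070) / (11) = 0.1573;  x4 ← (1−ω)·0.0000 + ω·0.1573 = 0.1715

(-0.4542, 0.9611, 1.7070, 0.1715)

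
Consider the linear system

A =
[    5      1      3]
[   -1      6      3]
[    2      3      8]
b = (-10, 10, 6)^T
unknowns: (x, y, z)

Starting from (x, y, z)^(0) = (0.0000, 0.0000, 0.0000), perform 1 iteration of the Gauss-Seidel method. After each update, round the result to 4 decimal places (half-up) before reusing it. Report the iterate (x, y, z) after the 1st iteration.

Iteration 1:
  x = (-10 - (1)·0.0000 - (3)·0.0000) / (5) = -2.0000
  y = (10 - (-1)·-2.0000 - (3)·0.0000) / (6) = 1.3333
  z = (6 - (2)·-2.0000 - (3)·1.3333) / (8) = 0.7500

(-2.0000, 1.3333, 0.7500)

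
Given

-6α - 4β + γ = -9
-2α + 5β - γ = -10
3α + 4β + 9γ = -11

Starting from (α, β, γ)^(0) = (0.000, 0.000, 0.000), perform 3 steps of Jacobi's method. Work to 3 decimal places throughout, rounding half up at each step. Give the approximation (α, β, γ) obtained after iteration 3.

Iteration 1:
  α = (-9 - (-4)·0.000 - (1)·0.000) / (-6) = 1.500
  β = (-10 - (-2)·0.000 - (-1)·0.000) / (5) = -2.000
  γ = (-11 - (3)·0.000 - (4)·0.000) / (9) = -1.222
Iteration 2:
  α = (-9 - (-4)·-2.000 - (1)·-1.222) / (-6) = 2.630
  β = (-10 - (-2)·1.500 - (-1)·-1.222) / (5) = -1.644
  γ = (-11 - (3)·1.500 - (4)·-2.000) / (9) = -0.833
Iteration 3:
  α = (-9 - (-4)·-1.644 - (1)·-0.833) / (-6) = 2.457
  β = (-10 - (-2)·2.630 - (-1)·-0.833) / (5) = -1.115
  γ = (-11 - (3)·2.630 - (4)·-1.644) / (9) = -1.368

(2.457, -1.115, -1.368)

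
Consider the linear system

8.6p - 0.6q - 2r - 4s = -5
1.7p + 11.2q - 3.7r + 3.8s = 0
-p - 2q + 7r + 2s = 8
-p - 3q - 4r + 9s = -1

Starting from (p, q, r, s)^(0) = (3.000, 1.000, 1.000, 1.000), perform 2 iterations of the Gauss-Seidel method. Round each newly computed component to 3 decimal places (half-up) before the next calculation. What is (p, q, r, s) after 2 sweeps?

(-0.248, 0.229, 1.091, 0.423)

Iteration 1:
  p = (-5 - (-0.6)·1.000 - (-2)·1.000 - (-4)·1.000) / (8.6) = 0.186
  q = (0 - (1.7)·0.186 - (-3.7)·1.000 - (3.8)·1.000) / (11.2) = -0.037
  r = (8 - (-1)·0.186 - (-2)·-0.037 - (2)·1.000) / (7) = 0.873
  s = (-1 - (-1)·0.186 - (-3)·-0.037 - (-4)·0.873) / (9) = 0.285
Iteration 2:
  p = (-5 - (-0.6)·-0.037 - (-2)·0.873 - (-4)·0.285) / (8.6) = -0.248
  q = (0 - (1.7)·-0.248 - (-3.7)·0.873 - (3.8)·0.285) / (11.2) = 0.229
  r = (8 - (-1)·-0.248 - (-2)·0.229 - (2)·0.285) / (7) = 1.091
  s = (-1 - (-1)·-0.248 - (-3)·0.229 - (-4)·1.091) / (9) = 0.423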